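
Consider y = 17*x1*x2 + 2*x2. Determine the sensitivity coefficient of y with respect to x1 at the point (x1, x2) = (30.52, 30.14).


y = 17*x1*x2 + 2*x2
dy/dx1 = 17*x2
Evaluate at x2 = 30.14: c1 = 17 * 30.14
c1 = 512.3800

512.3800


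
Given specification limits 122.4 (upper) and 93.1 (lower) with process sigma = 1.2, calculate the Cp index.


Cp = (USL - LSL) / (6 * sigma)
= (122.4 - 93.1) / (6 * 1.2)
= 29.3000 / 7.2000
= 4.0694

4.0694


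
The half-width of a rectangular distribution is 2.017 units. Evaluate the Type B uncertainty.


u_B = half_width / sqrt(3)
u_B = 2.017 / 1.7320508
u_B = 1.1645

1.1645


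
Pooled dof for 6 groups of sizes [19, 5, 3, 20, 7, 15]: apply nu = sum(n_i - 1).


nu = sum_i (n_i - 1)
nu = ((19 - 1) + (5 - 1) + (3 - 1) + (20 - 1) + (7 - 1) + (15 - 1))
nu = 18 + 4 + 2 + 19 + 6 + 14
nu = 63

63


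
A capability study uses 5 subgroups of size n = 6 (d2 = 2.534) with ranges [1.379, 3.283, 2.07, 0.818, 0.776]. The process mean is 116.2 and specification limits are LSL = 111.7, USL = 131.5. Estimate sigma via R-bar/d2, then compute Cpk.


R_bar = (1.379 + 3.283 + 2.07 + 0.818 + 0.776) / 5 = 1.6652
sigma = R_bar / d2 = 1.6652 / 2.534 = 0.65714286
Cp = (USL - LSL)/(6*sigma) = (131.5 - 111.7)/(6*0.65714286) = 5.0217
Cpu = (131.5 - 116.2)/(3*0.65714286) = 7.7609
Cpl = (116.2 - 111.7)/(3*0.65714286) = 2.2826
Cpk = min(Cpu, Cpl) = 2.2826

2.2826


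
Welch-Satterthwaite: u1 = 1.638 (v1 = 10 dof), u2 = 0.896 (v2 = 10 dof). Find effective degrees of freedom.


uc = sqrt(u1^2 + u2^2) = sqrt(1.638^2 + 0.896^2) = 1.8670458
v_eff = uc^4 / (u1^4/v1 + u2^4/v2)
= 1.8670458^4 / (1.638^4/10 + 0.896^4/10)
= 12.15122 / 0.78432386
v_eff = 15.4926

15.4926


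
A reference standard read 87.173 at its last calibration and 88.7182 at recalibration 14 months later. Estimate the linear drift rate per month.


rate = (v2 - v1) / months
= (88.7182 - 87.173) / 14
= 1.5452 / 14
= 0.1104

0.1104


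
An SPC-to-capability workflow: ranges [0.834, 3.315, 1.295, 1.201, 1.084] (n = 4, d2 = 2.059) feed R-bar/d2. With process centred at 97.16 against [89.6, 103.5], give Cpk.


R_bar = (0.834 + 3.315 + 1.295 + 1.201 + 1.084) / 5 = 1.5458
sigma = R_bar / d2 = 1.5458 / 2.059 = 0.75075279
Cp = (USL - LSL)/(6*sigma) = (103.5 - 89.6)/(6*0.75075279) = 3.0858
Cpu = (103.5 - 97.16)/(3*0.75075279) = 2.8150
Cpl = (97.16 - 89.6)/(3*0.75075279) = 3.3566
Cpk = min(Cpu, Cpl) = 2.8150

2.8150


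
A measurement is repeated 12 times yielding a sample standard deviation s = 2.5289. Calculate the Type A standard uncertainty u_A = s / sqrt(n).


u_A = s / sqrt(n)
u_A = 2.5289 / sqrt(12)
u_A = 2.5289 / 3.4641016
u_A = 0.7300

0.7300


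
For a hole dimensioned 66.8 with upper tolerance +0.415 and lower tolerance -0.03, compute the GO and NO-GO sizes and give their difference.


GO = nominal - lower_tol (smallest hole = maximum material condition)
GO = 66.8 - 0.03 = 66.77
NO-GO = nominal + upper_tol (largest hole = least material condition)
NO-GO = 66.8 + 0.415 = 67.215
spread = NO-GO - GO = 67.215 - 66.77 = 0.4450

0.4450


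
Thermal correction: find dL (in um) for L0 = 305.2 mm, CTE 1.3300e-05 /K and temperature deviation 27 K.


dL = L * alpha * dT
= 305.2 * 1.3300e-05 * 27
= 0.1095973 mm
dL_um = 0.1095973 * 1000 = 109.5973 um

109.5973


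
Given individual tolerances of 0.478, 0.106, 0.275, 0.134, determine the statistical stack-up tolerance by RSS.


RSS = sqrt(0.478^2 + 0.106^2 + 0.275^2 + 0.134^2)
= sqrt(0.333301)
= 0.5773

0.5773


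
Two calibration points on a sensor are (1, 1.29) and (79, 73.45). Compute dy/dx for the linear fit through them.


slope = (y2 - y1) / (x2 - x1)
= (73.45 - 1.29) / (79 - 1)
= 72.1600 / 78
= 0.9251

0.9251


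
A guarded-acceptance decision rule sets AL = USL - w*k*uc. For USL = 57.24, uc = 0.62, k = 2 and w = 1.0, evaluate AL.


U = k * uc = 2 * 0.62 = 1.24
guard band g = w * U = 1.0 * 1.24 = 1.24
AL = USL - g = 57.24 - 1.24
AL = 56.0000

56.0000


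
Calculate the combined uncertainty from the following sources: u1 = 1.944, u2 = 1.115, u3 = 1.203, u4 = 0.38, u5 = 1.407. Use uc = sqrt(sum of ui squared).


uc = sqrt(1.944^2 + 1.115^2 + 1.203^2 + 0.38^2 + 1.407^2)
uc = sqrt(8.593619)
uc = 2.9315

2.9315


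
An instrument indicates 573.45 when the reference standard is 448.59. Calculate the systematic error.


Systematic error = measured - true
= 573.45 - 448.59
= 124.8600

124.8600


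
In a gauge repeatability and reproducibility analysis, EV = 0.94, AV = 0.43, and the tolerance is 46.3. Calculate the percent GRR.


GRR = sqrt(EV^2 + AV^2) = sqrt(0.94^2 + 0.43^2) = 1.0336827
%GRR = GRR / tol * 100 = 1.0336827 / 46.3 * 100
%GRR = 2.2326

2.2326


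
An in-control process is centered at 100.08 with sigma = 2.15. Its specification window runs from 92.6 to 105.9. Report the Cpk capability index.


Cpu = (USL - mean) / (3*sigma) = (105.9 - 100.08) / (3*2.15) = 0.9023
Cpl = (mean - LSL) / (3*sigma) = (100.08 - 92.6) / (3*2.15) = 1.1597
Cpk = min(Cpu, Cpl) = 0.9023

0.9023


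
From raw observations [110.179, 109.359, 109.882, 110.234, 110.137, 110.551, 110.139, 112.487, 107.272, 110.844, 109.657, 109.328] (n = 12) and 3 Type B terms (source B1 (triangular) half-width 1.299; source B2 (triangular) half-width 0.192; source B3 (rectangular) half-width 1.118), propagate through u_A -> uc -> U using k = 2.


mean = (110.179 + 109.359 + 109.882 + 110.234 + 110.137 + 110.551 + 110.139 + 112.487 + 107.272 + 110.844 + 109.657 + 109.328) / 12 = 110.00575
s = sqrt(sum((x - mean)^2)/(n-1)) = 1.1970273
u_A = s / sqrt(n) = 1.1970273 / sqrt(12) = 0.34555202
u_B1 = 1.299 / sqrt(6) = 0.53031453
u_B2 = 0.192 / sqrt(6) = 0.078383672
u_B3 = 1.118 / sqrt(3) = 0.6454776
uc = sqrt(0.34555202^2 + 0.53031453^2 + 0.078383672^2 + 0.6454776^2) = 0.9074277
U = k * uc = 2 * 0.9074277
U = 1.8149

1.8149


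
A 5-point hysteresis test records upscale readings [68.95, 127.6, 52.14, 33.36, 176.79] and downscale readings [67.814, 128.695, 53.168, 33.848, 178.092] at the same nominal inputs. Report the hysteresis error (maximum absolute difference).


|68.95 - 67.814| = 1.1360
|127.6 - 128.695| = 1.0950
|52.14 - 53.168| = 1.0280
|33.36 - 33.848| = 0.4880
|176.79 - 178.092| = 1.3020
hysteresis = max(diffs) = 1.3020

1.3020


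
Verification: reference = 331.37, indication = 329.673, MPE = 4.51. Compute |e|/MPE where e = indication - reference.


e = indication - reference = 329.673 - 331.37 = -1.6970
|e| = 1.6970
ratio = |e| / MPE = 1.6970 / 4.51
ratio = 0.3763

0.3763


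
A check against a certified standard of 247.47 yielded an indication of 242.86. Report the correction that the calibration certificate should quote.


Correction = standard - reading
= 247.47 - 242.86
= 4.6100

4.6100


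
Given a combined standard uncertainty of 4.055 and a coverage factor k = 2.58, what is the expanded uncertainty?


U = k * uc
U = 2.58 * 4.055
U = 10.4619

10.4619


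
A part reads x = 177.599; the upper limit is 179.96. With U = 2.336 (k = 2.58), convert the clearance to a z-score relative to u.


u = U / k = 2.336 / 2.58 = 0.90542636
margin = |USL - x| = |179.96 - 177.599| = 2.361
z = margin / u = 2.361 / 0.90542636
z = 2.6076

2.6076


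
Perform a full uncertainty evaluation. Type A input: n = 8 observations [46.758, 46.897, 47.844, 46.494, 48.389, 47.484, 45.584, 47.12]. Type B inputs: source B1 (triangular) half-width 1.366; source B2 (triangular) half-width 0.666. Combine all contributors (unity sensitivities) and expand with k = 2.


mean = (46.758 + 46.897 + 47.844 + 46.494 + 48.389 + 47.484 + 45.584 + 47.12) / 8 = 47.07125
s = sqrt(sum((x - mean)^2)/(n-1)) = 0.86022966
u_A = s / sqrt(n) = 0.86022966 / sqrt(8) = 0.30413711
u_B1 = 1.366 / sqrt(6) = 0.55766716
u_B2 = 0.666 / sqrt(6) = 0.27189336
uc = sqrt(0.30413711^2 + 0.55766716^2 + 0.27189336^2) = 0.69095444
U = k * uc = 2 * 0.69095444
U = 1.3819

1.3819


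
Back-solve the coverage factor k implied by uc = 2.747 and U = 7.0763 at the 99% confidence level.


k = U / uc
k = 7.0763 / 2.747
k = 2.576

2.576


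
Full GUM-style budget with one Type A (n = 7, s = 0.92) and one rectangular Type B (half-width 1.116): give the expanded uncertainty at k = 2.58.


u_A = s / sqrt(n) = 0.92 / sqrt(7) = 0.34772732
u_B = half_width / sqrt(3) = 1.116 / sqrt(3) = 0.6443229
uc = sqrt(u_A^2 + u_B^2) = sqrt(0.34772732^2 + 0.6443229^2) = 0.73216548
U = k * uc = 2.58 * 0.73216548
U = 1.8890

1.8890


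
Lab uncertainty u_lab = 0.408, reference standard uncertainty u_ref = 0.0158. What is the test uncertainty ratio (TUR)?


TUR = u_lab / u_ref
= 0.408 / 0.0158
= 25.8228

25.8228


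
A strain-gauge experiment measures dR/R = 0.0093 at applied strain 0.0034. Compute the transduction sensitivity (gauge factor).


GF = (dR/R) / epsilon
= 0.0093 / 0.0034
= 2.7353

2.7353


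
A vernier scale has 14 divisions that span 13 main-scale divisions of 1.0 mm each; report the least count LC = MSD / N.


LC = MSD / n_div
= 1.0 / 14
= 0.0714

0.0714


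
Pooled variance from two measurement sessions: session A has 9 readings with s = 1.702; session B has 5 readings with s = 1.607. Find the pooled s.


s_p = sqrt(((n1-1)*s1^2 + (n2-1)*s2^2) / (n1+n2-2))
numerator = (9-1)*1.702^2 + (5-1)*1.607^2 = 23.174432 + 10.329796 = 33.504228
denominator = 9 + 5 - 2 = 12
s_p^2 = 33.504228 / 12 = 2.792019
s_p = sqrt(2.792019) = 1.6709

1.6709


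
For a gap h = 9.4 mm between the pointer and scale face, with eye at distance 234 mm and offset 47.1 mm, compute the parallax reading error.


error = h * offset / d
= 9.4 * 47.1 / 234
= 1.8921

1.8921


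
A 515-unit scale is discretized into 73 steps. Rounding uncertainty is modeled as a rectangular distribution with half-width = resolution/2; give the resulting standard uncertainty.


resolution = range / divisions
resolution = 515 / 73 = 7.0547945
u_res = resolution / (2*sqrt(3))
u_res = 7.0547945 / 3.4641016
u_res = 2.0365

2.0365


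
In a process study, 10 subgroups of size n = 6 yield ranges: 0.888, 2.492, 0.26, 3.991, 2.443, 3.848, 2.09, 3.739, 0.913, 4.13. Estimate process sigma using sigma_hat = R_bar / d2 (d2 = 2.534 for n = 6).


R_bar = (0.888 + 2.492 + 0.26 + 3.991 + 2.443 + 3.848 + 2.09 + 3.739 + 0.913 + 4.13) / 10
R_bar = 24.794 / 10 = 2.4794
sigma_hat = R_bar / d2 = 2.4794 / 2.534 = 0.9785

0.9785


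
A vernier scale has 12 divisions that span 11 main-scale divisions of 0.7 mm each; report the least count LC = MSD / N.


LC = MSD / n_div
= 0.7 / 12
= 0.0583

0.0583


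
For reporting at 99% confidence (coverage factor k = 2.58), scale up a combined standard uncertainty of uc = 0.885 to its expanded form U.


U = k * uc
U = 2.58 * 0.885
U = 2.2833

2.2833


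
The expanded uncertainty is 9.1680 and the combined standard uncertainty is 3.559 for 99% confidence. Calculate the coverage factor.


k = U / uc
k = 9.1680 / 3.559
k = 2.576

2.576


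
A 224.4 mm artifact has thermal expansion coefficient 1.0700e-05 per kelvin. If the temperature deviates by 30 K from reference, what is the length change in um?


dL = L * alpha * dT
= 224.4 * 1.0700e-05 * 30
= 0.0720324 mm
dL_um = 0.0720324 * 1000 = 72.0324 um

72.0324


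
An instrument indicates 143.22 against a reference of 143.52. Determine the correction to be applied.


Correction = standard - reading
= 143.52 - 143.22
= 0.3000

0.3000


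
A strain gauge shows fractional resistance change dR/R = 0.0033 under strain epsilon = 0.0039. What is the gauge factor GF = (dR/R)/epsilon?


GF = (dR/R) / epsilon
= 0.0033 / 0.0039
= 0.8462

0.8462


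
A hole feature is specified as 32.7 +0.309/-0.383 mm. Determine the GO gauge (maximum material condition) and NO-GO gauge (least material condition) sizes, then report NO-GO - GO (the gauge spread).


GO = nominal - lower_tol (smallest hole = maximum material condition)
GO = 32.7 - 0.383 = 32.317
NO-GO = nominal + upper_tol (largest hole = least material condition)
NO-GO = 32.7 + 0.309 = 33.009
spread = NO-GO - GO = 33.009 - 32.317 = 0.6920

0.6920


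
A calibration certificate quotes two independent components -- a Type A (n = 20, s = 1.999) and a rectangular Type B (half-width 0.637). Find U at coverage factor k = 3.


u_A = s / sqrt(n) = 1.999 / sqrt(20) = 0.44698999
u_B = half_width / sqrt(3) = 0.637 / sqrt(3) = 0.36777212
uc = sqrt(u_A^2 + u_B^2) = sqrt(0.44698999^2 + 0.36777212^2) = 0.57884055
U = k * uc = 3 * 0.57884055
U = 1.7365

1.7365


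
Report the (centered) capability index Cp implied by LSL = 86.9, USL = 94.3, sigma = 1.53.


Cp = (USL - LSL) / (6 * sigma)
= (94.3 - 86.9) / (6 * 1.53)
= 7.4000 / 9.1800
= 0.8061

0.8061


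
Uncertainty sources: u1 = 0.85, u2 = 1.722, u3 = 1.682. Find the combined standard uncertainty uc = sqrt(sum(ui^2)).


uc = sqrt(0.85^2 + 1.722^2 + 1.682^2)
uc = sqrt(6.516908)
uc = 2.5528

2.5528


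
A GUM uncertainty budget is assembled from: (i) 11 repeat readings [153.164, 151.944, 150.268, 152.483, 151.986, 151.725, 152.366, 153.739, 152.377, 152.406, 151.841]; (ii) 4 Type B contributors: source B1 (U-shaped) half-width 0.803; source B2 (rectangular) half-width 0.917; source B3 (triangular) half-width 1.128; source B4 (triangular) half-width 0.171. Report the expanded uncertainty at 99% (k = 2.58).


mean = (153.164 + 151.944 + 150.268 + 152.483 + 151.986 + 151.725 + 152.366 + 153.739 + 152.377 + 152.406 + 151.841) / 11 = 152.209
s = sqrt(sum((x - mean)^2)/(n-1)) = 0.87617338
u_A = s / sqrt(n) = 0.87617338 / sqrt(11) = 0.26417621
u_B1 = 0.803 / sqrt(2) = 0.56780675
u_B2 = 0.917 / sqrt(3) = 0.5294302
u_B3 = 1.128 / sqrt(6) = 0.46050407
u_B4 = 0.171 / sqrt(6) = 0.069810458
uc = sqrt(0.26417621^2 + 0.56780675^2 + 0.5294302^2 + 0.46050407^2 + 0.069810458^2) = 0.94309459
U = k * uc = 2.58 * 0.94309459
U = 2.4332

2.4332


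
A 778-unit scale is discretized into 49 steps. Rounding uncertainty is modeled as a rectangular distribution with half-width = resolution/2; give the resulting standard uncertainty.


resolution = range / divisions
resolution = 778 / 49 = 15.877551
u_res = resolution / (2*sqrt(3))
u_res = 15.877551 / 3.4641016
u_res = 4.5835

4.5835


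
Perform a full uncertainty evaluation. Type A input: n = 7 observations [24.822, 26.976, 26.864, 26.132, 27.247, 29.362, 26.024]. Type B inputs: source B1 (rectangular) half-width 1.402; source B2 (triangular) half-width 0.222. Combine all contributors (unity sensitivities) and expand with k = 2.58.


mean = (24.822 + 26.976 + 26.864 + 26.132 + 27.247 + 29.362 + 26.024) / 7 = 26.77528571
s = sqrt(sum((x - mean)^2)/(n-1)) = 1.3997222
u_A = s / sqrt(n) = 1.3997222 / sqrt(7) = 0.52904526
u_B1 = 1.402 / sqrt(3) = 0.80944508
u_B2 = 0.222 / sqrt(6) = 0.09063112
uc = sqrt(0.52904526^2 + 0.80944508^2 + 0.09063112^2) = 0.9712385
U = k * uc = 2.58 * 0.9712385
U = 2.5058

2.5058


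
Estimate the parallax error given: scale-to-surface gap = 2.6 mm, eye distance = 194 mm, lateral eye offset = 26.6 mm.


error = h * offset / d
= 2.6 * 26.6 / 194
= 0.3565

0.3565


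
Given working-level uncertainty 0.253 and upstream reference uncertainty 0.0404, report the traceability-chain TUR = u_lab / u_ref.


TUR = u_lab / u_ref
= 0.253 / 0.0404
= 6.2624

6.2624


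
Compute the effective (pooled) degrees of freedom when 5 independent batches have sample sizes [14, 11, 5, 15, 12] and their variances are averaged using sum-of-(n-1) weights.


nu = sum_i (n_i - 1)
nu = ((14 - 1) + (11 - 1) + (5 - 1) + (15 - 1) + (12 - 1))
nu = 13 + 10 + 4 + 14 + 11
nu = 52

52


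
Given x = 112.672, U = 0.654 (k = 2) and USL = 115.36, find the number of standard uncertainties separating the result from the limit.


u = U / k = 0.654 / 2 = 0.327
margin = |USL - x| = |115.36 - 112.672| = 2.688
z = margin / u = 2.688 / 0.327
z = 8.2202

8.2202


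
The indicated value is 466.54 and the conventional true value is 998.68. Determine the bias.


Systematic error = measured - true
= 466.54 - 998.68
= -532.1400

-532.1400


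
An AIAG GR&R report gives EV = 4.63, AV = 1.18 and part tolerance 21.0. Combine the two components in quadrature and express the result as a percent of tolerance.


GRR = sqrt(EV^2 + AV^2) = sqrt(4.63^2 + 1.18^2) = 4.7780017
%GRR = GRR / tol * 100 = 4.7780017 / 21.0 * 100
%GRR = 22.7524

22.7524


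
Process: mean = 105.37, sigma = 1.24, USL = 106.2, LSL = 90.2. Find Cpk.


Cpu = (USL - mean) / (3*sigma) = (106.2 - 105.37) / (3*1.24) = 0.2231
Cpl = (mean - LSL) / (3*sigma) = (105.37 - 90.2) / (3*1.24) = 4.0780
Cpk = min(Cpu, Cpl) = 0.2231

0.2231


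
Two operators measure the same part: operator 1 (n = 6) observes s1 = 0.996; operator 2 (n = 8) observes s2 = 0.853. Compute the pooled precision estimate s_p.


s_p = sqrt(((n1-1)*s1^2 + (n2-1)*s2^2) / (n1+n2-2))
numerator = (6-1)*0.996^2 + (8-1)*0.853^2 = 4.96008 + 5.093263 = 10.053343
denominator = 6 + 8 - 2 = 12
s_p^2 = 10.053343 / 12 = 0.83777858
s_p = sqrt(0.83777858) = 0.9153

0.9153


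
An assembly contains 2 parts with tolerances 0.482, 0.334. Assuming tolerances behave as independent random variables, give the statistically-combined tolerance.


RSS = sqrt(0.482^2 + 0.334^2)
= sqrt(0.34388)
= 0.5864

0.5864


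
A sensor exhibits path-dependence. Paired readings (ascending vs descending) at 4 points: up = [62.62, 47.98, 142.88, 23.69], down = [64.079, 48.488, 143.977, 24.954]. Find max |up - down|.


|62.62 - 64.079| = 1.4590
|47.98 - 48.488| = 0.5080
|142.88 - 143.977| = 1.0970
|23.69 - 24.954| = 1.2640
hysteresis = max(diffs) = 1.4590

1.4590


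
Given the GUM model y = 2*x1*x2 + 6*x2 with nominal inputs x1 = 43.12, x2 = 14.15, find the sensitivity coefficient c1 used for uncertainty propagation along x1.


y = 2*x1*x2 + 6*x2
dy/dx1 = 2*x2
Evaluate at x2 = 14.15: c1 = 2 * 14.15
c1 = 28.3000

28.3000


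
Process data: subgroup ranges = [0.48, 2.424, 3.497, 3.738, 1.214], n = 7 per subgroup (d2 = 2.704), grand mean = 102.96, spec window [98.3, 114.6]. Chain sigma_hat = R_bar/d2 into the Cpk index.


R_bar = (0.48 + 2.424 + 3.497 + 3.738 + 1.214) / 5 = 2.2706
sigma = R_bar / d2 = 2.2706 / 2.704 = 0.83971893
Cp = (USL - LSL)/(6*sigma) = (114.6 - 98.3)/(6*0.83971893) = 3.2352
Cpu = (114.6 - 102.96)/(3*0.83971893) = 4.6206
Cpl = (102.96 - 98.3)/(3*0.83971893) = 1.8498
Cpk = min(Cpu, Cpl) = 1.8498

1.8498


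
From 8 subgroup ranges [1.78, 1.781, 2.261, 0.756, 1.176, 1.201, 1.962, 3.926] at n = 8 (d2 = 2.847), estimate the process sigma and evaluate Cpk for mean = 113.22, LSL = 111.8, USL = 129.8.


R_bar = (1.78 + 1.781 + 2.261 + 0.756 + 1.176 + 1.201 + 1.962 + 3.926) / 8 = 1.855375
sigma = R_bar / d2 = 1.855375 / 2.847 = 0.65169477
Cp = (USL - LSL)/(6*sigma) = (129.8 - 111.8)/(6*0.65169477) = 4.6034
Cpu = (129.8 - 113.22)/(3*0.65169477) = 8.4805
Cpl = (113.22 - 111.8)/(3*0.65169477) = 0.7263
Cpk = min(Cpu, Cpl) = 0.7263

0.7263


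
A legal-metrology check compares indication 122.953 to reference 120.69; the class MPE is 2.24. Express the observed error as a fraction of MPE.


e = indication - reference = 122.953 - 120.69 = 2.2630
|e| = 2.2630
ratio = |e| / MPE = 2.2630 / 2.24
ratio = 1.0103

1.0103


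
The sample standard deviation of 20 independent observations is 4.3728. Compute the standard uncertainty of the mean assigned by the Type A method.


u_A = s / sqrt(n)
u_A = 4.3728 / sqrt(20)
u_A = 4.3728 / 4.472136
u_A = 0.9778

0.9778


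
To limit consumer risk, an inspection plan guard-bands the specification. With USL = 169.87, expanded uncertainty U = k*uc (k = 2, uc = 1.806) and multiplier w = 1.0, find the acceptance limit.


U = k * uc = 2 * 1.806 = 3.612
guard band g = w * U = 1.0 * 3.612 = 3.612
AL = USL - g = 169.87 - 3.612
AL = 166.2580

166.2580


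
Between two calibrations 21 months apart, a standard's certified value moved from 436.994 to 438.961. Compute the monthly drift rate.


rate = (v2 - v1) / months
= (438.961 - 436.994) / 21
= 1.9670 / 21
= 0.0937

0.0937


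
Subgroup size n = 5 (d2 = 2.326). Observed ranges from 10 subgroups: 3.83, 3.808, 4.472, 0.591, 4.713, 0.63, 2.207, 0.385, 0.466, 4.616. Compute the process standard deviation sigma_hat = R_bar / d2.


R_bar = (3.83 + 3.808 + 4.472 + 0.591 + 4.713 + 0.63 + 2.207 + 0.385 + 0.466 + 4.616) / 10
R_bar = 25.718 / 10 = 2.5718
sigma_hat = R_bar / d2 = 2.5718 / 2.326 = 1.1057

1.1057


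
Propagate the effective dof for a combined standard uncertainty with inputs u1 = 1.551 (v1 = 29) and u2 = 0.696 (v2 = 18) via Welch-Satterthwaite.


uc = sqrt(u1^2 + u2^2) = sqrt(1.551^2 + 0.696^2) = 1.700005
v_eff = uc^4 / (u1^4/v1 + u2^4/v2)
= 1.700005^4 / (1.551^4/29 + 0.696^4/18)
= 8.3521983 / 0.21258544
v_eff = 39.2887

39.2887


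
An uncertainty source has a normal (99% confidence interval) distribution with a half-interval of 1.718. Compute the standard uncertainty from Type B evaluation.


u_B = half_width / 2.576
u_B = 1.718 / 2.576
u_B = 0.6669

0.6669


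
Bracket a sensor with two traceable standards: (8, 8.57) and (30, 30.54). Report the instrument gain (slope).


slope = (y2 - y1) / (x2 - x1)
= (30.54 - 8.57) / (30 - 8)
= 21.9700 / 22
= 0.9986

0.9986


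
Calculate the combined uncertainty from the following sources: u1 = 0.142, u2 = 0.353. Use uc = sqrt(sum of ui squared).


uc = sqrt(0.142^2 + 0.353^2)
uc = sqrt(0.144773)
uc = 0.3805

0.3805


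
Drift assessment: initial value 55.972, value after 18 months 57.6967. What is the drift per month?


rate = (v2 - v1) / months
= (57.6967 - 55.972) / 18
= 1.7247 / 18
= 0.0958

0.0958


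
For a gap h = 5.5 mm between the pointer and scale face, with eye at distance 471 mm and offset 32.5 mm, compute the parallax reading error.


error = h * offset / d
= 5.5 * 32.5 / 471
= 0.3795

0.3795


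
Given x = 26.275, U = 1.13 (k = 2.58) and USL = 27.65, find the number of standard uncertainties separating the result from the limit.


u = U / k = 1.13 / 2.58 = 0.4379845
margin = |USL - x| = |27.65 - 26.275| = 1.375
z = margin / u = 1.375 / 0.4379845
z = 3.1394

3.1394


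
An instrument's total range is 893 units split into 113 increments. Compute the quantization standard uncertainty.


resolution = range / divisions
resolution = 893 / 113 = 7.9026549
u_res = resolution / (2*sqrt(3))
u_res = 7.9026549 / 3.4641016
u_res = 2.2813

2.2813


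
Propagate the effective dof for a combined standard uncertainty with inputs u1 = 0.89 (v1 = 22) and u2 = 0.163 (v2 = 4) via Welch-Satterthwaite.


uc = sqrt(u1^2 + u2^2) = sqrt(0.89^2 + 0.163^2) = 0.90480329
v_eff = uc^4 / (u1^4/v1 + u2^4/v2)
= 0.90480329^4 / (0.89^4/22 + 0.163^4/4)
= 0.67021892 / 0.028695678
v_eff = 23.3561

23.3561


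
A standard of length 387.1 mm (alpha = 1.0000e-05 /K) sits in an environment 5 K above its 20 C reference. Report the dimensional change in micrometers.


dL = L * alpha * dT
= 387.1 * 1.0000e-05 * 5
= 0.0193550 mm
dL_um = 0.0193550 * 1000 = 19.3550 um

19.3550


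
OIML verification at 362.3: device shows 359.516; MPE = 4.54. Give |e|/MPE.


e = indication - reference = 359.516 - 362.3 = -2.7840
|e| = 2.7840
ratio = |e| / MPE = 2.7840 / 4.54
ratio = 0.6132

0.6132


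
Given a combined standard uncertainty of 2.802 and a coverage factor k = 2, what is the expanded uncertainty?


U = k * uc
U = 2 * 2.802
U = 5.6040

5.6040


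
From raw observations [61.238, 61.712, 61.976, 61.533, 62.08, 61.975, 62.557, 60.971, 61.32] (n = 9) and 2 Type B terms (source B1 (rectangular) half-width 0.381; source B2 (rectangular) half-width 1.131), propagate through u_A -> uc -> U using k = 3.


mean = (61.238 + 61.712 + 61.976 + 61.533 + 62.08 + 61.975 + 62.557 + 60.971 + 61.32) / 9 = 61.70688889
s = sqrt(sum((x - mean)^2)/(n-1)) = 0.49339904
u_A = s / sqrt(n) = 0.49339904 / sqrt(9) = 0.16446635
u_B1 = 0.381 / sqrt(3) = 0.21997045
u_B2 = 1.131 / sqrt(3) = 0.65298315
uc = sqrt(0.16446635^2 + 0.21997045^2 + 0.65298315^2) = 0.70839479
U = k * uc = 3 * 0.70839479
U = 2.1252

2.1252


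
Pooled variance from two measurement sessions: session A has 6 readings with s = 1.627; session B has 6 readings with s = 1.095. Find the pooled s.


s_p = sqrt(((n1-1)*s1^2 + (n2-1)*s2^2) / (n1+n2-2))
numerator = (6-1)*1.627^2 + (6-1)*1.095^2 = 13.235645 + 5.995125 = 19.23077
denominator = 6 + 6 - 2 = 10
s_p^2 = 19.23077 / 10 = 1.923077
s_p = sqrt(1.923077) = 1.3868

1.3868


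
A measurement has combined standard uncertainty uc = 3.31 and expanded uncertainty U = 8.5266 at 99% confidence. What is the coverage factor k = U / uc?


k = U / uc
k = 8.5266 / 3.31
k = 2.576

2.576


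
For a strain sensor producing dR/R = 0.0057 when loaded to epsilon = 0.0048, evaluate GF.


GF = (dR/R) / epsilon
= 0.0057 / 0.0048
= 1.1875

1.1875


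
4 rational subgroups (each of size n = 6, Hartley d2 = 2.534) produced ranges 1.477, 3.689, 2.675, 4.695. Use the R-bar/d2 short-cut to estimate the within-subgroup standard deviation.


R_bar = (1.477 + 3.689 + 2.675 + 4.695) / 4
R_bar = 12.536 / 4 = 3.134
sigma_hat = R_bar / d2 = 3.134 / 2.534 = 1.2368

1.2368


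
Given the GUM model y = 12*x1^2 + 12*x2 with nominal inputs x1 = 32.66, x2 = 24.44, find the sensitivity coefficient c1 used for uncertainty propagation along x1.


y = 12*x1^2 + 12*x2
dy/dx1 = 2*12*x1
Evaluate at x1 = 32.66: c1 = 24 * 32.66
c1 = 783.8400

783.8400


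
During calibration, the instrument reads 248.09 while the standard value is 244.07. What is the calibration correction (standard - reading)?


Correction = standard - reading
= 244.07 - 248.09
= -4.0200

-4.0200


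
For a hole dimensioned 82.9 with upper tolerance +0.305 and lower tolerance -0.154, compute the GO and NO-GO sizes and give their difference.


GO = nominal - lower_tol (smallest hole = maximum material condition)
GO = 82.9 - 0.154 = 82.746
NO-GO = nominal + upper_tol (largest hole = least material condition)
NO-GO = 82.9 + 0.305 = 83.205
spread = NO-GO - GO = 83.205 - 82.746 = 0.4590

0.4590


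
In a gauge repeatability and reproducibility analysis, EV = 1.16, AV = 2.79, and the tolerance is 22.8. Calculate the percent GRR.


GRR = sqrt(EV^2 + AV^2) = sqrt(1.16^2 + 2.79^2) = 3.0215393
%GRR = GRR / tol * 100 = 3.0215393 / 22.8 * 100
%GRR = 13.2524

13.2524


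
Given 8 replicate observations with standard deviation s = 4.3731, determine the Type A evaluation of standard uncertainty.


u_A = s / sqrt(n)
u_A = 4.3731 / sqrt(8)
u_A = 4.3731 / 2.8284271
u_A = 1.5461

1.5461


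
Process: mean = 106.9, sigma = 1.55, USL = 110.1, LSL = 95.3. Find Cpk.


Cpu = (USL - mean) / (3*sigma) = (110.1 - 106.9) / (3*1.55) = 0.6882
Cpl = (mean - LSL) / (3*sigma) = (106.9 - 95.3) / (3*1.55) = 2.4946
Cpk = min(Cpu, Cpl) = 0.6882

0.6882


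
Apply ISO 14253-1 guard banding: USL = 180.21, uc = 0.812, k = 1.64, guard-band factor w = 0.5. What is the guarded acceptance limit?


U = k * uc = 1.64 * 0.812 = 1.33168
guard band g = w * U = 0.5 * 1.33168 = 0.66584
AL = USL - g = 180.21 - 0.66584
AL = 179.5442

179.5442


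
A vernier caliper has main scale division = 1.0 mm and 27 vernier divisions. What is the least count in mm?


LC = MSD / n_div
= 1.0 / 27
= 0.0370

0.0370


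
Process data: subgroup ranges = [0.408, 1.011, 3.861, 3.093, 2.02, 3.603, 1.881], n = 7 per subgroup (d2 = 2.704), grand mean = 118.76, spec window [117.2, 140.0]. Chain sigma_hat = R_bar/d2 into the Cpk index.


R_bar = (0.408 + 1.011 + 3.861 + 3.093 + 2.02 + 3.603 + 1.881) / 7 = 2.2681429
sigma = R_bar / d2 = 2.2681429 / 2.704 = 0.83881024
Cp = (USL - LSL)/(6*sigma) = (140.0 - 117.2)/(6*0.83881024) = 4.5302
Cpu = (140.0 - 118.76)/(3*0.83881024) = 8.4405
Cpl = (118.76 - 117.2)/(3*0.83881024) = 0.6199
Cpk = min(Cpu, Cpl) = 0.6199

0.6199


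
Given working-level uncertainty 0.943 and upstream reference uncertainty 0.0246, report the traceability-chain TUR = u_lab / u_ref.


TUR = u_lab / u_ref
= 0.943 / 0.0246
= 38.3333

38.3333


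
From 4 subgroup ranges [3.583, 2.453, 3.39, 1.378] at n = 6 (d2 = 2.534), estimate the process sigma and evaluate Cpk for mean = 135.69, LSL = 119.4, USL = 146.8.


R_bar = (3.583 + 2.453 + 3.39 + 1.378) / 4 = 2.701
sigma = R_bar / d2 = 2.701 / 2.534 = 1.0659037
Cp = (USL - LSL)/(6*sigma) = (146.8 - 119.4)/(6*1.0659037) = 4.2843
Cpu = (146.8 - 135.69)/(3*1.0659037) = 3.4744
Cpl = (135.69 - 119.4)/(3*1.0659037) = 5.0943
Cpk = min(Cpu, Cpl) = 3.4744

3.4744


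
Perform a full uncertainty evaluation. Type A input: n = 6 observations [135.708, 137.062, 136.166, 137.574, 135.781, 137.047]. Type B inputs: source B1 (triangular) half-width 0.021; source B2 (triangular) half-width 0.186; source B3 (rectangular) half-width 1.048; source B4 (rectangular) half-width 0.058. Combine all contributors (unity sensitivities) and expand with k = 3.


mean = (135.708 + 137.062 + 136.166 + 137.574 + 135.781 + 137.047) / 6 = 136.5563333
s = sqrt(sum((x - mean)^2)/(n-1)) = 0.77527664
u_A = s / sqrt(n) = 0.77527664 / sqrt(6) = 0.31650536
u_B1 = 0.021 / sqrt(6) = 0.0085732141
u_B2 = 0.186 / sqrt(6) = 0.075934182
u_B3 = 1.048 / sqrt(3) = 0.60506308
u_B4 = 0.058 / sqrt(3) = 0.033486316
uc = sqrt(0.31650536^2 + 0.0085732141^2 + 0.075934182^2 + 0.60506308^2 + 0.033486316^2) = 0.68792282
U = k * uc = 3 * 0.68792282
U = 2.0638

2.0638


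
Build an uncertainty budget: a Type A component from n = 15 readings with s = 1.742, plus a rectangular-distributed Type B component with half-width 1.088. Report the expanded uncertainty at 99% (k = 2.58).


u_A = s / sqrt(n) = 1.742 / sqrt(15) = 0.44978247
u_B = half_width / sqrt(3) = 1.088 / sqrt(3) = 0.62815709
uc = sqrt(u_A^2 + u_B^2) = sqrt(0.44978247^2 + 0.62815709^2) = 0.77258372
U = k * uc = 2.58 * 0.77258372
U = 1.9933

1.9933


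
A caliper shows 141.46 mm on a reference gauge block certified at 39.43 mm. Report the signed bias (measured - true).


Systematic error = measured - true
= 141.46 - 39.43
= 102.0300

102.0300


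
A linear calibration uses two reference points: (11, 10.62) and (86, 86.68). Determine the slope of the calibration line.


slope = (y2 - y1) / (x2 - x1)
= (86.68 - 10.62) / (86 - 11)
= 76.0600 / 75
= 1.0141

1.0141


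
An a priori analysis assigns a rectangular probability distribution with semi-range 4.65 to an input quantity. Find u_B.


u_B = half_width / sqrt(3)
u_B = 4.65 / 1.7320508
u_B = 2.6847

2.6847


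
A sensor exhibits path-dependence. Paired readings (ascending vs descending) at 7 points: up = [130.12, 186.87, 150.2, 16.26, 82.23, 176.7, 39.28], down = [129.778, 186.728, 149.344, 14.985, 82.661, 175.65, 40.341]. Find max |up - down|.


|130.12 - 129.778| = 0.3420
|186.87 - 186.728| = 0.1420
|150.2 - 149.344| = 0.8560
|16.26 - 14.985| = 1.2750
|82.23 - 82.661| = 0.4310
|176.7 - 175.65| = 1.0500
|39.28 - 40.341| = 1.0610
hysteresis = max(diffs) = 1.2750

1.2750


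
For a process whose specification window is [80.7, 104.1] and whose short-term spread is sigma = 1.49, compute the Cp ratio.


Cp = (USL - LSL) / (6 * sigma)
= (104.1 - 80.7) / (6 * 1.49)
= 23.4000 / 8.9400
= 2.6174

2.6174


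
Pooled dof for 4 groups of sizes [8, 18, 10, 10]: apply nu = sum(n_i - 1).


nu = sum_i (n_i - 1)
nu = ((8 - 1) + (18 - 1) + (10 - 1) + (10 - 1))
nu = 7 + 17 + 9 + 9
nu = 42

42


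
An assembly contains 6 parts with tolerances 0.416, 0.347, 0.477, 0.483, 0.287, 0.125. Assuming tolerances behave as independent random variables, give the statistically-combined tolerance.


RSS = sqrt(0.416^2 + 0.347^2 + 0.477^2 + 0.483^2 + 0.287^2 + 0.125^2)
= sqrt(0.852277)
= 0.9232

0.9232


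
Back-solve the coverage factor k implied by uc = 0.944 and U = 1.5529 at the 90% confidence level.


k = U / uc
k = 1.5529 / 0.944
k = 1.645

1.645


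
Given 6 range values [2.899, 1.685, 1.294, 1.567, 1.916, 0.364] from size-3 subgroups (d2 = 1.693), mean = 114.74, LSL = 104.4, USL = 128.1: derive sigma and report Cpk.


R_bar = (2.899 + 1.685 + 1.294 + 1.567 + 1.916 + 0.364) / 6 = 1.6208333
sigma = R_bar / d2 = 1.6208333 / 1.693 = 0.95737348
Cp = (USL - LSL)/(6*sigma) = (128.1 - 104.4)/(6*0.95737348) = 4.1259
Cpu = (128.1 - 114.74)/(3*0.95737348) = 4.6516
Cpl = (114.74 - 104.4)/(3*0.95737348) = 3.6001
Cpk = min(Cpu, Cpl) = 3.6001

3.6001


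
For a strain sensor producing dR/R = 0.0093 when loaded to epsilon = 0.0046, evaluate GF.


GF = (dR/R) / epsilon
= 0.0093 / 0.0046
= 2.0217

2.0217


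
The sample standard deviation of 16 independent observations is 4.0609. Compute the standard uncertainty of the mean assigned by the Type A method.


u_A = s / sqrt(n)
u_A = 4.0609 / sqrt(16)
u_A = 4.0609 / 4
u_A = 1.0152

1.0152


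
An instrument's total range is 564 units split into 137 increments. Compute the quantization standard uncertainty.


resolution = range / divisions
resolution = 564 / 137 = 4.1167883
u_res = resolution / (2*sqrt(3))
u_res = 4.1167883 / 3.4641016
u_res = 1.1884

1.1884


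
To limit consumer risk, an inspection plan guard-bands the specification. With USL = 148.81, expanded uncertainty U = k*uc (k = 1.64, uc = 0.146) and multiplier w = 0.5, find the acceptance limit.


U = k * uc = 1.64 * 0.146 = 0.23944
guard band g = w * U = 0.5 * 0.23944 = 0.11972
AL = USL - g = 148.81 - 0.11972
AL = 148.6903

148.6903


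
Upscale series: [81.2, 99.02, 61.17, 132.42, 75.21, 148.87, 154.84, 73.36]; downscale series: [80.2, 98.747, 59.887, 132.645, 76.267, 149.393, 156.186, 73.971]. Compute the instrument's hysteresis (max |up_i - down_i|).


|81.2 - 80.2| = 1.0000
|99.02 - 98.747| = 0.2730
|61.17 - 59.887| = 1.2830
|132.42 - 132.645| = 0.2250
|75.21 - 76.267| = 1.0570
|148.87 - 149.393| = 0.5230
|154.84 - 156.186| = 1.3460
|73.36 - 73.971| = 0.6110
hysteresis = max(diffs) = 1.3460

1.3460


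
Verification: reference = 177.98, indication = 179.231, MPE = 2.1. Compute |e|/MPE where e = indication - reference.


e = indication - reference = 179.231 - 177.98 = 1.2510
|e| = 1.2510
ratio = |e| / MPE = 1.2510 / 2.1
ratio = 0.5957

0.5957


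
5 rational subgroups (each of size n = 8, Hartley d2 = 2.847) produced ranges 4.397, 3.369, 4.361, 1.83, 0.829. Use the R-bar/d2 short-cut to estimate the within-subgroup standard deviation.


R_bar = (4.397 + 3.369 + 4.361 + 1.83 + 0.829) / 5
R_bar = 14.786 / 5 = 2.9572
sigma_hat = R_bar / d2 = 2.9572 / 2.847 = 1.0387

1.0387


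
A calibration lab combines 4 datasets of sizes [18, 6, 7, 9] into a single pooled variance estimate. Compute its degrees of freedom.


nu = sum_i (n_i - 1)
nu = ((18 - 1) + (6 - 1) + (7 - 1) + (9 - 1))
nu = 17 + 5 + 6 + 8
nu = 36

36


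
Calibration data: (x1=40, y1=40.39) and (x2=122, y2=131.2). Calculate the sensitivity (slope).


slope = (y2 - y1) / (x2 - x1)
= (131.2 - 40.39) / (122 - 40)
= 90.8100 / 82
= 1.1074

1.1074


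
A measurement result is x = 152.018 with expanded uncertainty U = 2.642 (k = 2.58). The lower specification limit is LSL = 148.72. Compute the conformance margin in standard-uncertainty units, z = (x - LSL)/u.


u = U / k = 2.642 / 2.58 = 1.024031
margin = |LSL - x| = |148.72 - 152.018| = 3.298
z = margin / u = 3.298 / 1.024031
z = 3.2206

3.2206


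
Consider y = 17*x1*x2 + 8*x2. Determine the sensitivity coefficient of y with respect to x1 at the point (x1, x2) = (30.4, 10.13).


y = 17*x1*x2 + 8*x2
dy/dx1 = 17*x2
Evaluate at x2 = 10.13: c1 = 17 * 10.13
c1 = 172.2100

172.2100


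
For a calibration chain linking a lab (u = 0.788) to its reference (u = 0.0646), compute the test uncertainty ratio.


TUR = u_lab / u_ref
= 0.788 / 0.0646
= 12.1981

12.1981


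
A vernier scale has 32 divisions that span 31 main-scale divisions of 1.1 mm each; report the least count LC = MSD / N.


LC = MSD / n_div
= 1.1 / 32
= 0.0344

0.0344


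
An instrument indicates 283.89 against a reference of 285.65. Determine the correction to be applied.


Correction = standard - reading
= 285.65 - 283.89
= 1.7600

1.7600


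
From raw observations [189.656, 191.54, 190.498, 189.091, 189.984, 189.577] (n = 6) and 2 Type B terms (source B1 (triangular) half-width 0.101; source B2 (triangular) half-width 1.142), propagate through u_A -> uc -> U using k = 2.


mean = (189.656 + 191.54 + 190.498 + 189.091 + 189.984 + 189.577) / 6 = 190.0576667
s = sqrt(sum((x - mean)^2)/(n-1)) = 0.86295461
u_A = s / sqrt(n) = 0.86295461 / sqrt(6) = 0.35229974
u_B1 = 0.101 / sqrt(6) = 0.041233077
u_B2 = 1.142 / sqrt(6) = 0.46621955
uc = sqrt(0.35229974^2 + 0.041233077^2 + 0.46621955^2) = 0.58581221
U = k * uc = 2 * 0.58581221
U = 1.1716

1.1716


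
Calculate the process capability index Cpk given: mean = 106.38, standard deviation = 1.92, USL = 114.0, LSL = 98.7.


Cpu = (USL - mean) / (3*sigma) = (114.0 - 106.38) / (3*1.92) = 1.3229
Cpl = (mean - LSL) / (3*sigma) = (106.38 - 98.7) / (3*1.92) = 1.3333
Cpk = min(Cpu, Cpl) = 1.3229

1.3229


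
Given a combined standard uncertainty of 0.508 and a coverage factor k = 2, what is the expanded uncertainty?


U = k * uc
U = 2 * 0.508
U = 1.0160

1.0160


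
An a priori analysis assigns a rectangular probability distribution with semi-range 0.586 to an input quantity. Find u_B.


u_B = half_width / sqrt(3)
u_B = 0.586 / 1.7320508
u_B = 0.3383

0.3383


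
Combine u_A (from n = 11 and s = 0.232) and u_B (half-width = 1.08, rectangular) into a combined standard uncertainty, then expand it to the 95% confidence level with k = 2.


u_A = s / sqrt(n) = 0.232 / sqrt(11) = 0.069950632
u_B = half_width / sqrt(3) = 1.08 / sqrt(3) = 0.62353829
uc = sqrt(u_A^2 + u_B^2) = sqrt(0.069950632^2 + 0.62353829^2) = 0.62744967
U = k * uc = 2 * 0.62744967
U = 1.2549

1.2549


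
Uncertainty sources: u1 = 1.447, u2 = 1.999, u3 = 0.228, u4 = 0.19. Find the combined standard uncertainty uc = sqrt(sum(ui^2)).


uc = sqrt(1.447^2 + 1.999^2 + 0.228^2 + 0.19^2)
uc = sqrt(6.177894)
uc = 2.4855

2.4855


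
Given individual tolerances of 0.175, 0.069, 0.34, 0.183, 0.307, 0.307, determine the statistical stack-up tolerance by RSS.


RSS = sqrt(0.175^2 + 0.069^2 + 0.34^2 + 0.183^2 + 0.307^2 + 0.307^2)
= sqrt(0.372973)
= 0.6107

0.6107


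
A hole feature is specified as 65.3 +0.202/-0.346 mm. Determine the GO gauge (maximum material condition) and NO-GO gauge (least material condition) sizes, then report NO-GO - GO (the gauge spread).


GO = nominal - lower_tol (smallest hole = maximum material condition)
GO = 65.3 - 0.346 = 64.954
NO-GO = nominal + upper_tol (largest hole = least material condition)
NO-GO = 65.3 + 0.202 = 65.502
spread = NO-GO - GO = 65.502 - 64.954 = 0.5480

0.5480


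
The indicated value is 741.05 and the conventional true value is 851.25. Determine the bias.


Systematic error = measured - true
= 741.05 - 851.25
= -110.2000

-110.2000


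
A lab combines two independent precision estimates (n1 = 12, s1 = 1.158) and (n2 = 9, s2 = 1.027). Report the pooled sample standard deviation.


s_p = sqrt(((n1-1)*s1^2 + (n2-1)*s2^2) / (n1+n2-2))
numerator = (12-1)*1.158^2 + (9-1)*1.027^2 = 14.750604 + 8.437832 = 23.188436
denominator = 12 + 9 - 2 = 19
s_p^2 = 23.188436 / 19 = 1.220444
s_p = sqrt(1.220444) = 1.1047

1.1047


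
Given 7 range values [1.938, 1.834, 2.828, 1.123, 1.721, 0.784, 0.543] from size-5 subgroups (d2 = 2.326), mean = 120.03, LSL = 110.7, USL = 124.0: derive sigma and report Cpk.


R_bar = (1.938 + 1.834 + 2.828 + 1.123 + 1.721 + 0.784 + 0.543) / 7 = 1.5387143
sigma = R_bar / d2 = 1.5387143 / 2.326 = 0.66152807
Cp = (USL - LSL)/(6*sigma) = (124.0 - 110.7)/(6*0.66152807) = 3.3508
Cpu = (124.0 - 120.03)/(3*0.66152807) = 2.0004
Cpl = (120.03 - 110.7)/(3*0.66152807) = 4.7012
Cpk = min(Cpu, Cpl) = 2.0004

2.0004


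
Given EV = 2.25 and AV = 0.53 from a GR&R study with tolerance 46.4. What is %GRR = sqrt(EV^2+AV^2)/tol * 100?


GRR = sqrt(EV^2 + AV^2) = sqrt(2.25^2 + 0.53^2) = 2.3115795
%GRR = GRR / tol * 100 = 2.3115795 / 46.4 * 100
%GRR = 4.9819

4.9819
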